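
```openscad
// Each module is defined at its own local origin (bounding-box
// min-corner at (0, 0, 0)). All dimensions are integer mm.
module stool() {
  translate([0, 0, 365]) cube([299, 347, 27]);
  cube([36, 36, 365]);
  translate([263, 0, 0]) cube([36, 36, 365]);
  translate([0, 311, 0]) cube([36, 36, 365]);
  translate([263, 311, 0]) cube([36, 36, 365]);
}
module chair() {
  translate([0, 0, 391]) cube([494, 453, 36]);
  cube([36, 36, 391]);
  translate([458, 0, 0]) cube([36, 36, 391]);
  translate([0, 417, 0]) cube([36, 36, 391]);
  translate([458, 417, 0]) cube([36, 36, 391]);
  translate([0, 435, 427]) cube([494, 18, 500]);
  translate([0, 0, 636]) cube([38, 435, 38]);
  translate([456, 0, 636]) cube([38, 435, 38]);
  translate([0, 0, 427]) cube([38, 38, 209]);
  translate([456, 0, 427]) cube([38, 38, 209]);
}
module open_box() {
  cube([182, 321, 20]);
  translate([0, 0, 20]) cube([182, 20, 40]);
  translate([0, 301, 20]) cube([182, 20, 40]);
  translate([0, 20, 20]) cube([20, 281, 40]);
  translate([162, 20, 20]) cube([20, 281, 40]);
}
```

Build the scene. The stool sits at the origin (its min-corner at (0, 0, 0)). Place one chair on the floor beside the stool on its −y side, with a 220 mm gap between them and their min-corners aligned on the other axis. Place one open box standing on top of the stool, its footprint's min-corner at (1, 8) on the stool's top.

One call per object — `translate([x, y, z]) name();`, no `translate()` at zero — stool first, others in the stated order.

stool();
translate([0, -673, 0]) chair();
translate([1, 8, 392]) open_box();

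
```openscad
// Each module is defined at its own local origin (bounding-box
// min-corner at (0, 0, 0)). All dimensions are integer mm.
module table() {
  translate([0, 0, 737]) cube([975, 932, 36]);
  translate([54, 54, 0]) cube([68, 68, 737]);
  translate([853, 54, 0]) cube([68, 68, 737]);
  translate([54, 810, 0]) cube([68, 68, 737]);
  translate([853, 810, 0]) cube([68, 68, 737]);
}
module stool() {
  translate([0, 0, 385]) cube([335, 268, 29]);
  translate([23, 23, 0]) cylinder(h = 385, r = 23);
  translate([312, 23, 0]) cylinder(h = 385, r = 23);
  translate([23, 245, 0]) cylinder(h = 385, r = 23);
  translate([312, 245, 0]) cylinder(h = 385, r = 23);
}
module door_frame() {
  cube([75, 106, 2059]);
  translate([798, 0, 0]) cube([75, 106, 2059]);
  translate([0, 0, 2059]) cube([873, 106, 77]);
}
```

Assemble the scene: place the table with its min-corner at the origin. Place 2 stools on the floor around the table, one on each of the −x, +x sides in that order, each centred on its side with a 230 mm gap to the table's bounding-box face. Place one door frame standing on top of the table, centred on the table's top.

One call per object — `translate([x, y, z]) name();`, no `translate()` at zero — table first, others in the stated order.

table();
translate([-565, 332, 0]) stool();
translate([1205, 332, 0]) stool();
translate([51, 413, 773]) door_frame();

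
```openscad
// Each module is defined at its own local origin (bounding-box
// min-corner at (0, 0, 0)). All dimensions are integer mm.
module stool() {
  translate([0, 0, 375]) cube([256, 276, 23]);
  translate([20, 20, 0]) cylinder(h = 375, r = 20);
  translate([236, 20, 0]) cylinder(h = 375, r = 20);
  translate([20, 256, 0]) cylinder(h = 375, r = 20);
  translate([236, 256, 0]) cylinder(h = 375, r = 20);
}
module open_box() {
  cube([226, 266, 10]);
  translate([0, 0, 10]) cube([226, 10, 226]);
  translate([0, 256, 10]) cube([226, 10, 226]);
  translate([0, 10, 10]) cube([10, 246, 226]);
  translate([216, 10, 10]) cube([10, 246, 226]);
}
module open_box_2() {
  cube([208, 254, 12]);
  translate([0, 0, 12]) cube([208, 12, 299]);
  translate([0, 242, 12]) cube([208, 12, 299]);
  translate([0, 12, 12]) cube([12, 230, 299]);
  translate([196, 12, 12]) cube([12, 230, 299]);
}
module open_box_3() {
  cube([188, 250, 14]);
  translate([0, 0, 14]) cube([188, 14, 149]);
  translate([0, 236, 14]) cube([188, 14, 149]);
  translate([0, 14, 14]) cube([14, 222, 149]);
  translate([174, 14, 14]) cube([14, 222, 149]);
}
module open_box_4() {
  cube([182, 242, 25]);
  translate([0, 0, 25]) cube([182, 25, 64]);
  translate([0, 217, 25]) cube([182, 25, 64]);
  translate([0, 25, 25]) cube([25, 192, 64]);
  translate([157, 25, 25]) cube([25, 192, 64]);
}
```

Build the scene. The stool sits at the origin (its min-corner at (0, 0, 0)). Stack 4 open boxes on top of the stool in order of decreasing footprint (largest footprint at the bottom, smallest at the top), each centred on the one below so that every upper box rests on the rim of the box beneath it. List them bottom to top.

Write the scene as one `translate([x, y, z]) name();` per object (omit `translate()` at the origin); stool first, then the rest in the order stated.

stool();
translate([15, 5, 398]) open_box();
translate([24, 11, 634]) open_box_2();
translate([34, 13, 945]) open_box_3();
translate([37, 17, 1108]) open_box_4();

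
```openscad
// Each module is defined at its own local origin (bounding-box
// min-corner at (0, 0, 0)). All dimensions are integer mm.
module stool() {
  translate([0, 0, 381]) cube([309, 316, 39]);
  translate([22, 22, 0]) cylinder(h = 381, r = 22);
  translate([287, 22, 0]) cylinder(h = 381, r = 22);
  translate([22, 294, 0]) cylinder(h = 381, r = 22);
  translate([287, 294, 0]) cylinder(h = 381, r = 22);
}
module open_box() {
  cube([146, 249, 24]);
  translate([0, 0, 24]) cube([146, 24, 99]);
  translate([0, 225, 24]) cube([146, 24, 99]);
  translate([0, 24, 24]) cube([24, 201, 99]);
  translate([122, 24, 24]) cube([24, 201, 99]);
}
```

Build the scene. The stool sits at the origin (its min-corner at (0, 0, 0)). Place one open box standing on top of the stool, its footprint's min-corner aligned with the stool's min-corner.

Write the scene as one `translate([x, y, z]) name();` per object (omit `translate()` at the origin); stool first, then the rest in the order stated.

stool();
translate([0, 0, 420]) open_box();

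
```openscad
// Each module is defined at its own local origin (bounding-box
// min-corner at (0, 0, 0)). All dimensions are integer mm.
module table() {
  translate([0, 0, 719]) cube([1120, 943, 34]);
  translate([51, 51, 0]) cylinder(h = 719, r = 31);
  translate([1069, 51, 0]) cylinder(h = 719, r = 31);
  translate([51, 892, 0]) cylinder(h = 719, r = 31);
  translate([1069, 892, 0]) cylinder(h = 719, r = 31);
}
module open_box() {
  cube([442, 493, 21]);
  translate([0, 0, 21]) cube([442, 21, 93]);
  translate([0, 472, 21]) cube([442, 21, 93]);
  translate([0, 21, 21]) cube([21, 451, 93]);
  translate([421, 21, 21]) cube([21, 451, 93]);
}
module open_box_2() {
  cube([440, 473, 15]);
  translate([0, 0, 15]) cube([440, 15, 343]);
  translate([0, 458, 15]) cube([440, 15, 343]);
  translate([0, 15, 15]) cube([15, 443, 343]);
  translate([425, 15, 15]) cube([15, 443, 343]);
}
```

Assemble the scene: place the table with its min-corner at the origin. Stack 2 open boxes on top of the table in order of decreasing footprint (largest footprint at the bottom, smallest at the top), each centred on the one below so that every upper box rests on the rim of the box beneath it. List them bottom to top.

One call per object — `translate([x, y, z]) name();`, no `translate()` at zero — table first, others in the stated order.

table();
translate([339, 225, 753]) open_box();
translate([340, 235, 867]) open_box_2();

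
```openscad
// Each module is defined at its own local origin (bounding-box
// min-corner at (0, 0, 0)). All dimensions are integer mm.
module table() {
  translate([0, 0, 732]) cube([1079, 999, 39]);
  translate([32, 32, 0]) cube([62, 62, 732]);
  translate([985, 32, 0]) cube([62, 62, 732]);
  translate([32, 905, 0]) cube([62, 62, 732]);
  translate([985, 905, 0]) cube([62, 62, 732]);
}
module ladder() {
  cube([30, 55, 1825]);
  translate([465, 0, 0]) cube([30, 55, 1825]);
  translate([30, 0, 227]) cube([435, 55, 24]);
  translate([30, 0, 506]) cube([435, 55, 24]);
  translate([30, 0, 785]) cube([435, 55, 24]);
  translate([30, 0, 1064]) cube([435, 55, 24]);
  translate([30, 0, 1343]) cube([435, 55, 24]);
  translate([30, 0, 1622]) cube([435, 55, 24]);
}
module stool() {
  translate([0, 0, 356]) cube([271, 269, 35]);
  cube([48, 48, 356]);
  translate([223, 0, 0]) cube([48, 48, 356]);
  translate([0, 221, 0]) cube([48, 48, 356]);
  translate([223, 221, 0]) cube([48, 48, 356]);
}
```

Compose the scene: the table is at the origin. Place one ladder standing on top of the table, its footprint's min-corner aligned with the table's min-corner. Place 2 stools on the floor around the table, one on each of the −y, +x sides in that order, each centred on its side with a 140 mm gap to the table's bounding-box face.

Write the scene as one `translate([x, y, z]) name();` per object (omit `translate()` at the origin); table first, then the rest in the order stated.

table();
translate([0, 0, 771]) ladder();
translate([404, -409, 0]) stool();
translate([1219, 365, 0]) stool();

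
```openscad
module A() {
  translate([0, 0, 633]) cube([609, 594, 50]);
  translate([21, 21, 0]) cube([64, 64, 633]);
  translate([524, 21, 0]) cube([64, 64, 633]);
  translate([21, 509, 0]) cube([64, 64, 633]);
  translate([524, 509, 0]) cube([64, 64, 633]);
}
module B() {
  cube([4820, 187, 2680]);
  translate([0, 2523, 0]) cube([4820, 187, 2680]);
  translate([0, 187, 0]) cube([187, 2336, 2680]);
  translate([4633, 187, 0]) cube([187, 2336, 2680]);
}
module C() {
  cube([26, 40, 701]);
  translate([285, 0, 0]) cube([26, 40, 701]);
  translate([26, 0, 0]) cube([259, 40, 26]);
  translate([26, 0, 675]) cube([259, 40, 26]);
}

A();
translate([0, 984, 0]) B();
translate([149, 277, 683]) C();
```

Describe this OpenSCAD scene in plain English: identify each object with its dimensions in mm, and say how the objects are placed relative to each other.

A is a table: top 609 mm (x) × 594 mm (y), 50 mm thick, upper face at z = 683 mm, on four 64×64 mm square legs, each inset 21 mm from the nearest pair of top edges, running from z = 0 to the bottom of the top.

B is the wall frame of a small rectangular building: four walls, each 2680 mm tall and 187 mm thick, enclosing a footprint 4820 mm (x) by 2710 mm (y) outside-to-outside, with no floor or roof. The front and back walls (the −y and +y sides) span the full width; the two side walls fit between them.

C is a picture frame with a 259×649 mm rectangular opening (x by z) and a uniform 26 mm border on every side. Frame depth is 40 mm along y. It is built from two vertical stiles running the full outside height and two horizontal rails spanning the gap between the stiles.

The house frame is on the floor beside the table on its +y side. The picture frame is on top of the table, centred.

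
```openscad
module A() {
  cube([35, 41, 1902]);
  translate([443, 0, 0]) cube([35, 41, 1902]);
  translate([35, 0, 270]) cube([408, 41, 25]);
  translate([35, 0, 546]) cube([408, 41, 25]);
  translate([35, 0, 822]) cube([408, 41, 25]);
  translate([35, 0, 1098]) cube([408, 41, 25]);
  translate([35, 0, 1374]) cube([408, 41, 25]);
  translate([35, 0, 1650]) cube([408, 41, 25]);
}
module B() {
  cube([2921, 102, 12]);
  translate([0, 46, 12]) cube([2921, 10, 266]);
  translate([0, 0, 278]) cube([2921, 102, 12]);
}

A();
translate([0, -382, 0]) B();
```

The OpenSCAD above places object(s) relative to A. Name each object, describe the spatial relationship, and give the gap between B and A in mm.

A is a ladder. B is an I-beam. The I-beam is on the floor beside the ladder on its −y side. The gap between the I-beam and the ladder is 280 mm.

The I-beam's nearest face is 280 mm from the ladder's −y face.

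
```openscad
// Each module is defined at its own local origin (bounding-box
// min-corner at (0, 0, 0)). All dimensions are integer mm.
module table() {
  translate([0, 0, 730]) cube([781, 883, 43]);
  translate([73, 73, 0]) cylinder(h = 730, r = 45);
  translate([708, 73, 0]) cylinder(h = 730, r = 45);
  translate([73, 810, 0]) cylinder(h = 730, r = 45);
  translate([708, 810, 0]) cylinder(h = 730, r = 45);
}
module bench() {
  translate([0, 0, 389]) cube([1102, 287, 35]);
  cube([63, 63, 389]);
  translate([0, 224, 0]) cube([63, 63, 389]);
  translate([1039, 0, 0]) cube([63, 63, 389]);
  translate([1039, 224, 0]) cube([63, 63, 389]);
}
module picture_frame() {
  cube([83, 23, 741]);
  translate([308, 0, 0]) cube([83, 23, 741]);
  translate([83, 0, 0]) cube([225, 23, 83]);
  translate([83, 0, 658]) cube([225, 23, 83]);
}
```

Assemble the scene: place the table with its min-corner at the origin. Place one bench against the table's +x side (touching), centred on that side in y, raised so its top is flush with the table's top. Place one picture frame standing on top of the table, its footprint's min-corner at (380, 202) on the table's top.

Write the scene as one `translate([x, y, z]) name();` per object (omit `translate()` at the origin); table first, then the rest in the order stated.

table();
translate([781, 298, 349]) bench();
translate([380, 202, 773]) picture_frame();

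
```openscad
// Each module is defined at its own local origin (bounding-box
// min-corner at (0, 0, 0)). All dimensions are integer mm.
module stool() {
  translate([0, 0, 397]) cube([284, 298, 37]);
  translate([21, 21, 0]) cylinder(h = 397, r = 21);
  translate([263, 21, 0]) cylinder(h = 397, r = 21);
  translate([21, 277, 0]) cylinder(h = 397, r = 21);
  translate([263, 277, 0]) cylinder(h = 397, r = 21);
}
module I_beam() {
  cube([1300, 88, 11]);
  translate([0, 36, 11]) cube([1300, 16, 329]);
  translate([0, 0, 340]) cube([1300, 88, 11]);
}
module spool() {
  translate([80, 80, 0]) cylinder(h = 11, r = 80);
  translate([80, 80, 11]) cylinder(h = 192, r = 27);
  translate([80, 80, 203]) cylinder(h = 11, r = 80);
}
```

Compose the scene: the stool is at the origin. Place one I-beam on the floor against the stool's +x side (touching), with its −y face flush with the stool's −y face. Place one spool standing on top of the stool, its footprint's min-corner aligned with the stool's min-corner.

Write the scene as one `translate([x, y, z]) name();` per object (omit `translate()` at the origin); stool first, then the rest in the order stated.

stool();
translate([284, 0, 0]) I_beam();
translate([0, 0, 434]) spool();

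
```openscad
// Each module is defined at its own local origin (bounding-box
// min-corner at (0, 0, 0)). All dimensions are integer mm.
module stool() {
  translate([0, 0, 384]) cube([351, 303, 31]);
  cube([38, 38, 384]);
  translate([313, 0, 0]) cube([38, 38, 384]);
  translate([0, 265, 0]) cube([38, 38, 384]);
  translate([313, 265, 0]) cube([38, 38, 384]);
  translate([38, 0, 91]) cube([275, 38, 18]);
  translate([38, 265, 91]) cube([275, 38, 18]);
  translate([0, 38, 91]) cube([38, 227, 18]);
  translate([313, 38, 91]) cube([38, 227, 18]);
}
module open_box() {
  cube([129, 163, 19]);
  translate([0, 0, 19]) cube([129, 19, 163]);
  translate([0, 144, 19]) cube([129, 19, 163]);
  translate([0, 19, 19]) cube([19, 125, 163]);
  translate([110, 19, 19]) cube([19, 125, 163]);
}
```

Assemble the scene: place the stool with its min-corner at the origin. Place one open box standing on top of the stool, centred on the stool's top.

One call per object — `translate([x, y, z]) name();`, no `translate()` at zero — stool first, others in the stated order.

stool();
translate([111, 70, 415]) open_box();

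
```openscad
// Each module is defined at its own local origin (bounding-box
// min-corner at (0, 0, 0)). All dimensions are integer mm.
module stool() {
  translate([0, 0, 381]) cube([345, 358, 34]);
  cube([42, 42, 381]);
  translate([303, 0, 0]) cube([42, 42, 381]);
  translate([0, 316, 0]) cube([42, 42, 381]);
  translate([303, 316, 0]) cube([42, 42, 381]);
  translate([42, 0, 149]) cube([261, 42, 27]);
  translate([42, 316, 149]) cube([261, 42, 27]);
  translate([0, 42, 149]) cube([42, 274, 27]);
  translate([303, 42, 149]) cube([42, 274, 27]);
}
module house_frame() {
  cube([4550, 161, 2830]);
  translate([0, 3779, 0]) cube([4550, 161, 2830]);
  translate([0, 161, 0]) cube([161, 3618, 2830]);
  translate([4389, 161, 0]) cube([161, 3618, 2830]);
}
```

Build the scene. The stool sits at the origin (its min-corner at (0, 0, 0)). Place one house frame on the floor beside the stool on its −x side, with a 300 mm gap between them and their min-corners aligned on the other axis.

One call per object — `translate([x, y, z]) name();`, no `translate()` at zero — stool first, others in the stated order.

stool();
translate([-4850, 0, 0]) house_frame();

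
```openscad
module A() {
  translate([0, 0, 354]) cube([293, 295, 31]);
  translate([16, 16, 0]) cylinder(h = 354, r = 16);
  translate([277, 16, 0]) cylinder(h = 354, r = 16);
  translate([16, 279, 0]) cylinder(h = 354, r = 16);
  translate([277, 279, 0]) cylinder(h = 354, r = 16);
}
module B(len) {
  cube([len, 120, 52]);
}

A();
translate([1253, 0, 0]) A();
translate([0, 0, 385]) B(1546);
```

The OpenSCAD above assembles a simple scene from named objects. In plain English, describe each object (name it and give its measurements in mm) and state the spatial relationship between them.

A is a four-legged stool. The seat is a 293×295×31 mm slab whose top surface is at z = 385 mm; four round legs, each 32 mm in diameter, run from the floor (z = 0) to the underside of the seat, each leg's axis is inset half a diameter from the nearest pair of seat edges (so the leg's bounding box is flush with the corner).

B is a rectangular beam 1546 mm long (x), 120 mm deep (y), 52 mm thick (z).

The beam spans the tops of two stools placed 960 mm apart, resting at z = 385 mm.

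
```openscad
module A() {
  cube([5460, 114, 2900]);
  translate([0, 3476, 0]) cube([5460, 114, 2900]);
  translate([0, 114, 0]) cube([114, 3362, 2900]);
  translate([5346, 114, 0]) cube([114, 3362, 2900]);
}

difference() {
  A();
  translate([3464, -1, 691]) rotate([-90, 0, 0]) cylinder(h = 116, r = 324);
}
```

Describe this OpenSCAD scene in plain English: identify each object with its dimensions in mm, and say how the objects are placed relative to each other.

A is the wall frame of a small rectangular building: four walls, each 2900 mm tall and 114 mm thick, enclosing a footprint 5460 mm (x) by 3590 mm (y) outside-to-outside, with no floor or roof. The front and back walls (the −y and +y sides) span the full width; the two side walls fit between them.

The house frame has a circular hole of radius 324 mm through its front wall, centred at (x = 3464, z = 691).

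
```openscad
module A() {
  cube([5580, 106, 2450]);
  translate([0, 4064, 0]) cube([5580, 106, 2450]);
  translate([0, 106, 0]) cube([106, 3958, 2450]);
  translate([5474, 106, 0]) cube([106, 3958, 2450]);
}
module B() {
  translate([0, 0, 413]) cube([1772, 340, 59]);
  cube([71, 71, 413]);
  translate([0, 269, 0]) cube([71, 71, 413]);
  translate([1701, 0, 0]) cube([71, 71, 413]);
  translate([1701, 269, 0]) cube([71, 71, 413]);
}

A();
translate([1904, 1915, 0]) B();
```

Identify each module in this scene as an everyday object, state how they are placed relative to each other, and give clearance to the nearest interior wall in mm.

Clearances: x = 1798, y = 1809; minimum 1798 mm.

A is a house frame. B is a bench. The bench sits inside the house frame, centred. The clearance to the nearest interior wall is 1798 mm.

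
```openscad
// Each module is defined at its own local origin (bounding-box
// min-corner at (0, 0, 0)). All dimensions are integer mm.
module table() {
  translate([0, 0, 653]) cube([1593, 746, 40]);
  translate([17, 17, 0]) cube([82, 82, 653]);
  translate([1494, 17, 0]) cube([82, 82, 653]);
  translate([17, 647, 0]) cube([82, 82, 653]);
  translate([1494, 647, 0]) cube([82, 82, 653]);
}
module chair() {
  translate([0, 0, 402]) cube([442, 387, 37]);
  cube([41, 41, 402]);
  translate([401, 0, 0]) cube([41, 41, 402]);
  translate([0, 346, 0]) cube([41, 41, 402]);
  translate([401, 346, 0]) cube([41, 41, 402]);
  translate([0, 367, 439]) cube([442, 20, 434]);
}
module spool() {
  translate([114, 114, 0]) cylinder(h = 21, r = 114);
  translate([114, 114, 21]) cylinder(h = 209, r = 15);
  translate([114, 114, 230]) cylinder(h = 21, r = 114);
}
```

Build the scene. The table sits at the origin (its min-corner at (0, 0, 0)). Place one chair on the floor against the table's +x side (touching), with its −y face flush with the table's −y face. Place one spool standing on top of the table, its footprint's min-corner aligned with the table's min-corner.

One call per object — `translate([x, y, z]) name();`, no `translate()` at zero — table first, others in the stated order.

table();
translate([1593, 0, 0]) chair();
translate([0, 0, 693]) spool();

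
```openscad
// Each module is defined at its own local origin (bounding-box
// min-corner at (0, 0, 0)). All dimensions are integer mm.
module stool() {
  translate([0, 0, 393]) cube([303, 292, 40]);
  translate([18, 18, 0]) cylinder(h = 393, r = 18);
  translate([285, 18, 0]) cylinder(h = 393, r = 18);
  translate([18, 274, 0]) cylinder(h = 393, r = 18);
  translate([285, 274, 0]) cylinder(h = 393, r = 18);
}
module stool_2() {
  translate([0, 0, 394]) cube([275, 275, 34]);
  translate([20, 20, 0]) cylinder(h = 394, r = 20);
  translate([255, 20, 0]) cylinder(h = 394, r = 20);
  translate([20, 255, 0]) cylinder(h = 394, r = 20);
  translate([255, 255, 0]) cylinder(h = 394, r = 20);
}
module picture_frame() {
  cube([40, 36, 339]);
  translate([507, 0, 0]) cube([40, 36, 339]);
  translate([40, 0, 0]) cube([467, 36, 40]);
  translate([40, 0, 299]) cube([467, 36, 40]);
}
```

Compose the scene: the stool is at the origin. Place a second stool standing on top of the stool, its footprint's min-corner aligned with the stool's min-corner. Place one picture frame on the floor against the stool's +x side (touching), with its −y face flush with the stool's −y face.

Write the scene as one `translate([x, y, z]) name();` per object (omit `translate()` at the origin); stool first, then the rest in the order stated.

stool();
translate([0, 0, 433]) stool_2();
translate([303, 0, 0]) picture_frame();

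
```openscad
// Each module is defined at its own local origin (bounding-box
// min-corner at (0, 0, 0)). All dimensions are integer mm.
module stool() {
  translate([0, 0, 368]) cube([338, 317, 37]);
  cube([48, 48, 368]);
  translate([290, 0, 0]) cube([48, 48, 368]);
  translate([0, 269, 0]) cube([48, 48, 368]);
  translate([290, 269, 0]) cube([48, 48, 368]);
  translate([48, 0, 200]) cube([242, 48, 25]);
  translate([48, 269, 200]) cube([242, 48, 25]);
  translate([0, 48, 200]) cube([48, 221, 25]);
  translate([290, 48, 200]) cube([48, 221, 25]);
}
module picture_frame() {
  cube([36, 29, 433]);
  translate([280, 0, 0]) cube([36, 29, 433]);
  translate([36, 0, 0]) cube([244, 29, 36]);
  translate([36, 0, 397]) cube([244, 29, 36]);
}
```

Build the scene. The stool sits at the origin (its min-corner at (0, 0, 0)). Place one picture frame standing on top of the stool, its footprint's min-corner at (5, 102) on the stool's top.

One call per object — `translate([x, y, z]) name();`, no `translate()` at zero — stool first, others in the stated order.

stool();
translate([5, 102, 405]) picture_frame();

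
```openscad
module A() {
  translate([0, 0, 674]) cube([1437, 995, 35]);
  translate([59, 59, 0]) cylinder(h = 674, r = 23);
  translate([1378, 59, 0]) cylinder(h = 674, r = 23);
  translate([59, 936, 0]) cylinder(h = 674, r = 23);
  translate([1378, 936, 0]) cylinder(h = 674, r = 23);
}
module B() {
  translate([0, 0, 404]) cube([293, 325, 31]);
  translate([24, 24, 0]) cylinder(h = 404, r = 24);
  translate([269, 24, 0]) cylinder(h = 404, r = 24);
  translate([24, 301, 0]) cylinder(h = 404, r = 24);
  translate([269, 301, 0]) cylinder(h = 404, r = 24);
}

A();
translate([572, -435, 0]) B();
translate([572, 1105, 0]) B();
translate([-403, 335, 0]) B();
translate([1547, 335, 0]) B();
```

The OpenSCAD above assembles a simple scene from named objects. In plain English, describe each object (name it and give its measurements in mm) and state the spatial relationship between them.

A is a table with a 1437×995 mm rectangular top, 35 mm thick, top surface at z = 709 mm, supported by four round legs of 46 mm diameter, each leg's bounding box inset 36 mm from the nearest pair of top edges, running from the floor.

B is a four-legged stool. The seat is a 293×325×31 mm slab whose top surface is at z = 435 mm; four round legs, each 48 mm in diameter, run from the floor (z = 0) to the underside of the seat, each leg's axis is inset half a diameter from the nearest pair of seat edges (so the leg's bounding box is flush with the corner).

Four stools sit around the table at the −y, +y, −x, +x sides.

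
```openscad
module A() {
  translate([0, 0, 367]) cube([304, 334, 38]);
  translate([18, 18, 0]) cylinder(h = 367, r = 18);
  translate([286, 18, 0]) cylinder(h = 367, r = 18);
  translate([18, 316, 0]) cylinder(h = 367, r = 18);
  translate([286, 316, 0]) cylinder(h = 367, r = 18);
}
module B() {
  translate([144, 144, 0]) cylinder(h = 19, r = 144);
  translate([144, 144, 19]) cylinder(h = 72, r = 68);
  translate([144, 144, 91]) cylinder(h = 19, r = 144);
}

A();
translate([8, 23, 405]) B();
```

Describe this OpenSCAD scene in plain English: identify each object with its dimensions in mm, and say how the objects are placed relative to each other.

A is a four-legged stool. The seat is a 304×334×38 mm slab whose top surface is at z = 405 mm; four round legs, each 36 mm in diameter, run from the floor (z = 0) to the underside of the seat, each leg's axis is inset half a diameter from the nearest pair of seat edges (so the leg's bounding box is flush with the corner).

B is a spool: two coaxial disc flanges of radius 144 mm and thickness 19 mm, joined by a core cylinder of radius 68 mm and height 72 mm. The lower flange rests on z = 0 and the three cylinders share a vertical axis.

The spool is on top of the stool, centred.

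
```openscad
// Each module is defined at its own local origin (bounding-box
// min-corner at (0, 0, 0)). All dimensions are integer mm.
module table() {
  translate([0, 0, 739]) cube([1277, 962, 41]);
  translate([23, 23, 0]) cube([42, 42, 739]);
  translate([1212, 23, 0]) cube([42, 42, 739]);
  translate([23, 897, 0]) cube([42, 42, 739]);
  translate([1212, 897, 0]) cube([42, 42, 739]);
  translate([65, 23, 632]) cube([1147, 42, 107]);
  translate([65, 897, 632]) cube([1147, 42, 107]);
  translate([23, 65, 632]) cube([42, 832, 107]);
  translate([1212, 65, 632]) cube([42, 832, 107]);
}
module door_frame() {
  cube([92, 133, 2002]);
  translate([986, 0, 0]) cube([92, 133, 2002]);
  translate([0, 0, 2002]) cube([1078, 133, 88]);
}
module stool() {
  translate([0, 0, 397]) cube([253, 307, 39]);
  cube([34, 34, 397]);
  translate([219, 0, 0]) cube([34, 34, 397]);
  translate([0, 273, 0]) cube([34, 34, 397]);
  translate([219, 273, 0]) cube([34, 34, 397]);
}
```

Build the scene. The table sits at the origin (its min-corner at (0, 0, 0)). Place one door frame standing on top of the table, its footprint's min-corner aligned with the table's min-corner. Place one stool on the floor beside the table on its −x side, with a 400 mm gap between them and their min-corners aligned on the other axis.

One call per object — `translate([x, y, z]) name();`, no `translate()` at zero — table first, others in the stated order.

table();
translate([0, 0, 780]) door_frame();
translate([-653, 0, 0]) stool();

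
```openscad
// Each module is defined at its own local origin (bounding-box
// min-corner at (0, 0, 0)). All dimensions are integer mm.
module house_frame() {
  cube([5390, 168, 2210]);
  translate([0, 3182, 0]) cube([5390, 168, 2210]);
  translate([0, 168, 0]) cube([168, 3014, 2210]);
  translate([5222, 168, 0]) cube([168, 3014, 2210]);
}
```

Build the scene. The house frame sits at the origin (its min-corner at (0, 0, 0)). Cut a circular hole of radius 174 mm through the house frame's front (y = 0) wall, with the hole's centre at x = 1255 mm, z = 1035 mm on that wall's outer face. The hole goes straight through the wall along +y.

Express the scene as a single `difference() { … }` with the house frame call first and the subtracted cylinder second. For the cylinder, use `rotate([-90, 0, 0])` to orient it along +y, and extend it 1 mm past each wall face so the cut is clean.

difference() {
  house_frame();
  translate([1255, -1, 1035]) rotate([-90, 0, 0]) cylinder(h = 170, r = 174);
}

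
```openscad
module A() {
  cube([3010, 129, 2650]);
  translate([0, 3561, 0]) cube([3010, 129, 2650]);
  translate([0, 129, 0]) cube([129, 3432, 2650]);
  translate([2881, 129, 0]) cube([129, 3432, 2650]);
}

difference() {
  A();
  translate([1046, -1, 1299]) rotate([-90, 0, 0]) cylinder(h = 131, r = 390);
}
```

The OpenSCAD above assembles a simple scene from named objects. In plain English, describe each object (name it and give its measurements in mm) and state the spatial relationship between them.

A is a box-shaped house frame (walls only): outside footprint 3010×3690 mm, wall height 2650 mm, wall thickness 129 mm. The two y-facing walls run the full x-width; the two x-facing walls fit between the inner faces of the y-facing walls.

The house frame has a circular hole of radius 390 mm through its front wall, centred at (x = 1046, z = 1299).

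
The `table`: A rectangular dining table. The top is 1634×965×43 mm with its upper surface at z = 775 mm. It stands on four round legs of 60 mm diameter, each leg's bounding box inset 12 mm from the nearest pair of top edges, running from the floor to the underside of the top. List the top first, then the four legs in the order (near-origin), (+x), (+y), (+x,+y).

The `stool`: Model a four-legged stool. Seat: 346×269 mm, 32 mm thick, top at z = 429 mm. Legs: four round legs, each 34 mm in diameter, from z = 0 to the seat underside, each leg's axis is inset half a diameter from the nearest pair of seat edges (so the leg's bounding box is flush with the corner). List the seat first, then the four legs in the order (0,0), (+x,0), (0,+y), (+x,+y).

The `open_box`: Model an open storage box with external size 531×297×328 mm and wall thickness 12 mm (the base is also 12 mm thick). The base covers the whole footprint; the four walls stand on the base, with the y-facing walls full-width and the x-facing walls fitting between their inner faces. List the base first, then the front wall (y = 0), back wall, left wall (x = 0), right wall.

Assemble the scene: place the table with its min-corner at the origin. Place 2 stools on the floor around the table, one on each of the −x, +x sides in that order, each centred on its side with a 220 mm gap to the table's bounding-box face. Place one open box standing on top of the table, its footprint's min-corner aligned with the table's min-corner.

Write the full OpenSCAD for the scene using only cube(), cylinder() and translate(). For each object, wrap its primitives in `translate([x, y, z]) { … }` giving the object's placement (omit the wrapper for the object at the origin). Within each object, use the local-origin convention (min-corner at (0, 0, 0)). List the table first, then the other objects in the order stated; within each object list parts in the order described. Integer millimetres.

translate([0, 0, 732]) cube([1634, 965, 43]);
translate([42, 42, 0]) cylinder(h = 732, r = 30);
translate([1592, 42, 0]) cylinder(h = 732, r = 30);
translate([42, 923, 0]) cylinder(h = 732, r = 30);
translate([1592, 923, 0]) cylinder(h = 732, r = 30);
translate([-566, 348, 0]) {
  translate([0, 0, 397]) cube([346, 269, 32]);
  translate([17, 17, 0]) cylinder(h = 397, r = 17);
  translate([329, 17, 0]) cylinder(h = 397, r = 17);
  translate([17, 252, 0]) cylinder(h = 397, r = 17);
  translate([329, 252, 0]) cylinder(h = 397, r = 17);
}
translate([1854, 348, 0]) {
  translate([0, 0, 397]) cube([346, 269, 32]);
  translate([17, 17, 0]) cylinder(h = 397, r = 17);
  translate([329, 17, 0]) cylinder(h = 397, r = 17);
  translate([17, 252, 0]) cylinder(h = 397, r = 17);
  translate([329, 252, 0]) cylinder(h = 397, r = 17);
}
translate([0, 0, 775]) {
  cube([531, 297, 12]);
  translate([0, 0, 12]) cube([531, 12, 316]);
  translate([0, 285, 12]) cube([531, 12, 316]);
  translate([0, 12, 12]) cube([12, 273, 316]);
  translate([519, 12, 12]) cube([12, 273, 316]);
}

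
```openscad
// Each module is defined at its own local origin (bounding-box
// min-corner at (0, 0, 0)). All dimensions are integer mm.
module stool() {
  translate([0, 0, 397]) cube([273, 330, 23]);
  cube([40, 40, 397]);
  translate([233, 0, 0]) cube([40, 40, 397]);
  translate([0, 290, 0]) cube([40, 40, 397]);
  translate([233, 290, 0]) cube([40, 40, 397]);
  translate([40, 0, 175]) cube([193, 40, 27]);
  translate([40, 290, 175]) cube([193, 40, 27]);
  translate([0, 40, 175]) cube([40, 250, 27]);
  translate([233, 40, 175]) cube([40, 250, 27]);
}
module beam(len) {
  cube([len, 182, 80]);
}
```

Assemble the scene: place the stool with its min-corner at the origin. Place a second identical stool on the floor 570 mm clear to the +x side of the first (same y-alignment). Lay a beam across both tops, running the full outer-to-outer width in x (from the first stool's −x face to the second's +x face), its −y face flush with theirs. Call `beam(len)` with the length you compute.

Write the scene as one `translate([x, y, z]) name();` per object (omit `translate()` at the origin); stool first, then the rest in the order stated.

stool();
translate([843, 0, 0]) stool();
translate([0, 0, 420]) beam(1116);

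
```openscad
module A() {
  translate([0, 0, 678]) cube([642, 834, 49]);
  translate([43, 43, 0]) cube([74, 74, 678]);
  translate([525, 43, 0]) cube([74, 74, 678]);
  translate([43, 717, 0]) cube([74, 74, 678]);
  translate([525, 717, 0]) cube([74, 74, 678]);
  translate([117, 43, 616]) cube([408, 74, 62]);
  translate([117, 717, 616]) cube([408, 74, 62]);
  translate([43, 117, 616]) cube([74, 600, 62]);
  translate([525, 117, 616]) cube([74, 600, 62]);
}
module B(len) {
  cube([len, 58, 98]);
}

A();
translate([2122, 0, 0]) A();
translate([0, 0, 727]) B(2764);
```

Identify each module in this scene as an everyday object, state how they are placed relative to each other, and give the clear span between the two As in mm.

Second table starts at x = 2122; first ends at x = 642; clear span = 2122 − 642 = 1480 mm.

A is a table. B is a beam. A beam spans the tops of two tables. The clear span between the two tables is 1480 mm.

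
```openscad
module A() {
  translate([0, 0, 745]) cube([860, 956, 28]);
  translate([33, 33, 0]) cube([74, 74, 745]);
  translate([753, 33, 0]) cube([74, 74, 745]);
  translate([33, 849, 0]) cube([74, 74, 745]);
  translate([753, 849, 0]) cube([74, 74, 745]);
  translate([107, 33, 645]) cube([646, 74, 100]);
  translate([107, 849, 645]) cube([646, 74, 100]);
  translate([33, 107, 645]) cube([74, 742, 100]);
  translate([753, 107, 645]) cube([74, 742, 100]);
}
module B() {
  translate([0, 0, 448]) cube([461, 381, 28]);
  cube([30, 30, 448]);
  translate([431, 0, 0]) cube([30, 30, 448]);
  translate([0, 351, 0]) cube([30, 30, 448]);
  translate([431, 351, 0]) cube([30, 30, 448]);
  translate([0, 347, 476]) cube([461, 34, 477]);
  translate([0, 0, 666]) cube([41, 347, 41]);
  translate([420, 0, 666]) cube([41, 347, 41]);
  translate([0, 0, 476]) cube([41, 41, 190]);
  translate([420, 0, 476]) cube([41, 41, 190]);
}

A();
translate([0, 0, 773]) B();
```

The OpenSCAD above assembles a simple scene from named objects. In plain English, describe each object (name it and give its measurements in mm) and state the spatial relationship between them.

A is a table with a 860×956 mm rectangular top, 28 mm thick, top surface at z = 773 mm, supported by four 74×74 mm square legs, each inset 33 mm from the nearest pair of top edges, running from the floor. Four apron rails, 74 mm thick and 100 mm tall, run between adjacent legs with their top edges flush with the underside of the top and their outer faces flush with the legs' outer faces.

B is a chair: 461×381 mm seat, 28 mm thick, top at z = 476 mm, on four 30 mm square corner legs flush with the seat edges. A 34 mm thick backrest slab spans the full seat width, extending 477 mm above the seat top, its back face flush with the seat's +y edge. Two armrests of 41×41 mm section run along each side from the seat's front edge to the front of the backrest, top faces 231 mm above the seat top and outer faces flush with the seat's x-edges; a 41×41 mm post under the front of each armrest stands on the seat at the front corner.

The chair is on top of the table.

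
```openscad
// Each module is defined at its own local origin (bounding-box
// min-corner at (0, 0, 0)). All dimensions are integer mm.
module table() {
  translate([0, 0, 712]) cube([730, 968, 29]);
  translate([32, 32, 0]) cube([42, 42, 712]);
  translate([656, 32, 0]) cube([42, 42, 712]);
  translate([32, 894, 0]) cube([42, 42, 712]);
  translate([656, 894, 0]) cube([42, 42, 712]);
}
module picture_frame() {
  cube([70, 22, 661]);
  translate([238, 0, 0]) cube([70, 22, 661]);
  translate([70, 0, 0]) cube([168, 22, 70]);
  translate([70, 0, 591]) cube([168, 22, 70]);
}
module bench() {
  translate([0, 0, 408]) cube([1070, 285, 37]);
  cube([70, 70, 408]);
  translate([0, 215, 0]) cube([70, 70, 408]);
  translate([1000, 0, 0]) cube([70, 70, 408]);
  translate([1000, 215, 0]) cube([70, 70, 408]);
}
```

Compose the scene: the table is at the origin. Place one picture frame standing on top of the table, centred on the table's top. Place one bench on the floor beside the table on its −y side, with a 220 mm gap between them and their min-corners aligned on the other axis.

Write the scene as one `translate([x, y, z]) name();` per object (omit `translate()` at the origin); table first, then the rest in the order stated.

table();
translate([211, 473, 741]) picture_frame();
translate([0, -505, 0]) bench();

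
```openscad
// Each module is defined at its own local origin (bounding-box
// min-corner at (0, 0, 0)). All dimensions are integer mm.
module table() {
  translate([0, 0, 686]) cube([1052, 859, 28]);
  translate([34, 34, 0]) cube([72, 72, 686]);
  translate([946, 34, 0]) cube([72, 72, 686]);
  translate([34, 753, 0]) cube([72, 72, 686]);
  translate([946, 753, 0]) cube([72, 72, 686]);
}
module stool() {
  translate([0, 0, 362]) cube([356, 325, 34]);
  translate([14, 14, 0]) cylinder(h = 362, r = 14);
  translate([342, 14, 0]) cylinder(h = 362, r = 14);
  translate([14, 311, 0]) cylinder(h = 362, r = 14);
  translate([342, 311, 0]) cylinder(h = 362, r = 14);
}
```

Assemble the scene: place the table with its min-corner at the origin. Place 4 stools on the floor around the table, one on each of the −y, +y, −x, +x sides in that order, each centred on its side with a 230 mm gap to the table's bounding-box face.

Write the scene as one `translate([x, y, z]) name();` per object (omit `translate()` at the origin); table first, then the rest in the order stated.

table();
translate([348, -555, 0]) stool();
translate([348, 1089, 0]) stool();
translate([-586, 267, 0]) stool();
translate([1282, 267, 0]) stool();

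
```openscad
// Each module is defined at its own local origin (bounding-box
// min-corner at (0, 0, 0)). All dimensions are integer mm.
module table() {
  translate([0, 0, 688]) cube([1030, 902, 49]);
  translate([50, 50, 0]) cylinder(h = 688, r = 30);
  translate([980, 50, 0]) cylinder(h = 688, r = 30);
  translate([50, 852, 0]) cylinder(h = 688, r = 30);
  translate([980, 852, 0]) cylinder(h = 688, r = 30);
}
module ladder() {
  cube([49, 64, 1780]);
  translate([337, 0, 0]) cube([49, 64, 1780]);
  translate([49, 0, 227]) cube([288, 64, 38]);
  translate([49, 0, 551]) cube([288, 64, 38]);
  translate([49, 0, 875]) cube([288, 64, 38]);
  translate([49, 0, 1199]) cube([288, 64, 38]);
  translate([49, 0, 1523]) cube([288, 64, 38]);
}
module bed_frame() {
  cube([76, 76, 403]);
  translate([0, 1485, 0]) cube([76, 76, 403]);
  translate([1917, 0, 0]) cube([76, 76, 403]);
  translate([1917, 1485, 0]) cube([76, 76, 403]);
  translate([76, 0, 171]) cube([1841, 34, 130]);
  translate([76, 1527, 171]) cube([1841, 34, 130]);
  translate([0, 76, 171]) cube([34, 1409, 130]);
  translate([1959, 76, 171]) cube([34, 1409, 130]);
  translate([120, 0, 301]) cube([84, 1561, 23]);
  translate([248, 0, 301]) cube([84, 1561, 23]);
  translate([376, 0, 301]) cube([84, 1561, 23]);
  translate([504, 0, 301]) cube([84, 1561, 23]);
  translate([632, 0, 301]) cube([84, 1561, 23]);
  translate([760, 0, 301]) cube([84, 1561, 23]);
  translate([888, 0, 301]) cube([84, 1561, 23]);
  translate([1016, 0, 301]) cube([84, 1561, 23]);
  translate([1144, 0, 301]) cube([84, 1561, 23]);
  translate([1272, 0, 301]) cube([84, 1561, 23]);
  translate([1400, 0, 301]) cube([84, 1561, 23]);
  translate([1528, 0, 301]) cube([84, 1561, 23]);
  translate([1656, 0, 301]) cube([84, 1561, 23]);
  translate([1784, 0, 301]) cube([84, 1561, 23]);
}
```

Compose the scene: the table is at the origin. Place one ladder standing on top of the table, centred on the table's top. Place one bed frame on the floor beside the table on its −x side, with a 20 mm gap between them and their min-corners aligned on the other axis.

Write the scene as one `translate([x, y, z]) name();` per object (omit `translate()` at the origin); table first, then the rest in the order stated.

table();
translate([322, 419, 737]) ladder();
translate([-2013, 0, 0]) bed_frame();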